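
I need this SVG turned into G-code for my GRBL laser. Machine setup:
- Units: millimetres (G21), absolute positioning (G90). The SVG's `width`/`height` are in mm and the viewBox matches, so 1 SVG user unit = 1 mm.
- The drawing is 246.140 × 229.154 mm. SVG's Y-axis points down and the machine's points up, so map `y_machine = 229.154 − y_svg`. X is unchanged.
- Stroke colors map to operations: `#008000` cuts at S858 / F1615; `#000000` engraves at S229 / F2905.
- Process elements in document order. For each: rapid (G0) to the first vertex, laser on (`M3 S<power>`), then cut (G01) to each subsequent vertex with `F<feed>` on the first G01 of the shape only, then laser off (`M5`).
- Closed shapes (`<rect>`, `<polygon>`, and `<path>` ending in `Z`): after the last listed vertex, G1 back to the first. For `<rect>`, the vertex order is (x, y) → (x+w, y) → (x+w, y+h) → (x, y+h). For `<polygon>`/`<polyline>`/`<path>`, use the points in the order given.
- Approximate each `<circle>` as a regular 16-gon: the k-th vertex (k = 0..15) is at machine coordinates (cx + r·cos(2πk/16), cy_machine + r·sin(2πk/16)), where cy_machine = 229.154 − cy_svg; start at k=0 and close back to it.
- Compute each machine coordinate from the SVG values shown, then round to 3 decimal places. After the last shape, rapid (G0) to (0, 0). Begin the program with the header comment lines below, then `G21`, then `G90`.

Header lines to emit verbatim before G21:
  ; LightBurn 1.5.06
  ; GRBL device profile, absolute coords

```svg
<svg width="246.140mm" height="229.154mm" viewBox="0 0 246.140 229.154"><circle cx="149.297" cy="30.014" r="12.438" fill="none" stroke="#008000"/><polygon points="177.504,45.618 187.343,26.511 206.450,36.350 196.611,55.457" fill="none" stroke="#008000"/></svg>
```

viewBox `0 0 246.140 229.154` with mm width/height → 1 unit = 1 mm. Flip: y_m = 229.154 − y_svg.

**Shape 1** — `<circle>` circle, stroke `#008000` → cut (S858, F1615). Machine vertices: (161.735,199.140) → (160.788,203.900) → (158.092,207.935) → (154.057,210.631) → (149.297,211.578) → (144.537,210.631) → (140.502,207.935) → (137.806,203.900) → (136.859,199.140) → (137.806,194.380) → (140.502,190.345) → (144.537,187.649) → (149.297,186.702) → (154.057,187.649) → (158.092,190.345) → (160.788,194.380) → (161.735,199.140). Closed: final G1 returns to the first vertex.

**Shape 2** — `<polygon>` regular polygon, stroke `#008000` → cut (S858, F1615). Machine vertices: (177.504,183.536) → (187.343,202.643) → (206.450,192.804) → (196.611,173.697) → (177.504,183.536). Closed: final G1 returns to the first vertex.

; LightBurn 1.5.06
; GRBL device profile, absolute coords
G21
G90
G0 X161.735 Y199.140
M3 S858
G01 X160.788 Y203.900 F1615
G01 X158.092 Y207.935
G01 X154.057 Y210.631
G01 X149.297 Y211.578
G01 X144.537 Y210.631
G01 X140.502 Y207.935
G01 X137.806 Y203.900
G01 X136.859 Y199.140
G01 X137.806 Y194.380
G01 X140.502 Y190.345
G01 X144.537 Y187.649
G01 X149.297 Y186.702
G01 X154.057 Y187.649
G01 X158.092 Y190.345
G01 X160.788 Y194.380
G01 X161.735 Y199.140
M5
G0 X177.504 Y183.536
M3 S858
G01 X187.343 Y202.643 F1615
G01 X206.450 Y192.804
G01 X196.611 Y173.697
G01 X177.504 Y183.536
M5
G0 X0.000 Y0.000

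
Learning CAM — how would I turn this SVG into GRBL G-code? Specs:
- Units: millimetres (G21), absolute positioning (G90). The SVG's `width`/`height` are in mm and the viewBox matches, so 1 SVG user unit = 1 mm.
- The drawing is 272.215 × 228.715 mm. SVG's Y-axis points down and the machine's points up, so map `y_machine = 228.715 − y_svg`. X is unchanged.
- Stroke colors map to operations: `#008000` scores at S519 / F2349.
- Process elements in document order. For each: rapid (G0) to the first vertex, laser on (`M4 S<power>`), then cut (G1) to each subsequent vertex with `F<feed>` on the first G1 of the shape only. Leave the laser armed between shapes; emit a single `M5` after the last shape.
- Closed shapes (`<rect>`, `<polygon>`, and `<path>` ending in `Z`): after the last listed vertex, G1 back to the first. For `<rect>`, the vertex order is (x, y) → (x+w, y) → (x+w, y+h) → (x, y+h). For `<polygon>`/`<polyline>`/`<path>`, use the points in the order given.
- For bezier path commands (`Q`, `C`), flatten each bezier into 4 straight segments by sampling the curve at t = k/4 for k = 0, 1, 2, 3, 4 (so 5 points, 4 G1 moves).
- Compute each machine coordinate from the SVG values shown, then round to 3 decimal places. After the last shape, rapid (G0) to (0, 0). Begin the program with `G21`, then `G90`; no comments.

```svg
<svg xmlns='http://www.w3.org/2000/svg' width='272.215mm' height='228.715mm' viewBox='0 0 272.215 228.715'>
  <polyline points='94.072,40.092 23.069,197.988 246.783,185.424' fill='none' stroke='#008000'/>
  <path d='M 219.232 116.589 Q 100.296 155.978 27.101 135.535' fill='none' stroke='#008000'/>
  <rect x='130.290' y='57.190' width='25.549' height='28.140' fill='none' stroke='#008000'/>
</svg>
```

viewBox `0 0 272.215 228.715` with mm width/height → 1 unit = 1 mm. Flip: y_m = 228.715 − y_svg.

**Shape 1** — `<polyline>` open polyline, stroke `#008000` → score (S519, F2349). Machine vertices: (94.072,188.623) → (23.069,30.727) → (246.783,43.291). Open path.

**Shape 2** — `<path>` quadratic bezier, stroke `#008000` → score (S519, F2349). Control points (SVG): P0=(219.232,116.589), P1=(100.296,155.978), P2=(27.101,135.535); sampled at t=k/4. Machine vertices: (219.232,112.126) → (162.623,96.171) → (111.731,87.695) → (66.557,86.698) → (27.101,93.180). Open path.

**Shape 3** — `<rect>` rectangle, stroke `#008000` → score (S519, F2349). Machine vertices: (130.290,171.525) → (155.839,171.525) → (155.839,143.385) → (130.290,143.385) → (130.290,171.525). Closed: final G1 returns to the first vertex.

G21
G90
G0 X94.072 Y188.623
M4 S519
G1 X23.069 Y30.727 F2349
G1 X246.783 Y43.291
G0 X219.232 Y112.126
M4 S519
G1 X162.623 Y96.171 F2349
G1 X111.731 Y87.695
G1 X66.557 Y86.698
G1 X27.101 Y93.180
G0 X130.290 Y171.525
M4 S519
G1 X155.839 Y171.525 F2349
G1 X155.839 Y143.385
G1 X130.290 Y143.385
G1 X130.290 Y171.525
M5
G0 X0.000 Y0.000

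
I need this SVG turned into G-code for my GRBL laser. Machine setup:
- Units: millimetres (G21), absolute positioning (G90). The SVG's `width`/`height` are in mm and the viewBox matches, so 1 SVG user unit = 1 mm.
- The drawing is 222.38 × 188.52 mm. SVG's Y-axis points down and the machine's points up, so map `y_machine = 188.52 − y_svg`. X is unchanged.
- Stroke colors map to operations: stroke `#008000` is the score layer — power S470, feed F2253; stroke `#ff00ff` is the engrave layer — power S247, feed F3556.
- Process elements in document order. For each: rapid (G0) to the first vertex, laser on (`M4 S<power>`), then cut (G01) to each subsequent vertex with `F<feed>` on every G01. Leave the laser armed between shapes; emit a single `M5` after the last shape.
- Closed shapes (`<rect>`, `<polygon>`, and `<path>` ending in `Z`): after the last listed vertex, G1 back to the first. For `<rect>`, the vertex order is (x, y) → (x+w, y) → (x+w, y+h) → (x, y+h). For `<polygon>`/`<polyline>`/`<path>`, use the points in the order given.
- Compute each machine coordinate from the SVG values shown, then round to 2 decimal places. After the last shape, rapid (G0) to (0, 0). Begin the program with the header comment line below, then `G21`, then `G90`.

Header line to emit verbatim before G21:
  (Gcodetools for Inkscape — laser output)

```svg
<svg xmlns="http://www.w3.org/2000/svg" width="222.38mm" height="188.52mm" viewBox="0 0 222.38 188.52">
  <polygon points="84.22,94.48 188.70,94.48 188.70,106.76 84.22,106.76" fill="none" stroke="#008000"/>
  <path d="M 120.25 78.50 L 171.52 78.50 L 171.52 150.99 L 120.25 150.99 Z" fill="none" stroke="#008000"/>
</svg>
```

1 u = 1 mm; y_m = 188.52 − y.

[1] `<polygon>` rectangle, #008000→score S470 F2253: (84.22,94.04) → (188.70,94.04) → (188.70,81.76) → (84.22,81.76) → (84.22,94.04) (closed)

[2] `<path>` rectangle, #008000→score S470 F2253: (120.25,110.02) → (171.52,110.02) → (171.52,37.53) → (120.25,37.53) → (120.25,110.02) (closed)

(Gcodetools for Inkscape — laser output)
G21
G90
G0 X84.22 Y94.04
M4 S470
G01 X188.70 Y94.04 F2253
G01 X188.70 Y81.76 F2253
G01 X84.22 Y81.76 F2253
G01 X84.22 Y94.04 F2253
G0 X120.25 Y110.02
M4 S470
G01 X171.52 Y110.02 F2253
G01 X171.52 Y37.53 F2253
G01 X120.25 Y37.53 F2253
G01 X120.25 Y110.02 F2253
M5
G0 X0.00 Y0.00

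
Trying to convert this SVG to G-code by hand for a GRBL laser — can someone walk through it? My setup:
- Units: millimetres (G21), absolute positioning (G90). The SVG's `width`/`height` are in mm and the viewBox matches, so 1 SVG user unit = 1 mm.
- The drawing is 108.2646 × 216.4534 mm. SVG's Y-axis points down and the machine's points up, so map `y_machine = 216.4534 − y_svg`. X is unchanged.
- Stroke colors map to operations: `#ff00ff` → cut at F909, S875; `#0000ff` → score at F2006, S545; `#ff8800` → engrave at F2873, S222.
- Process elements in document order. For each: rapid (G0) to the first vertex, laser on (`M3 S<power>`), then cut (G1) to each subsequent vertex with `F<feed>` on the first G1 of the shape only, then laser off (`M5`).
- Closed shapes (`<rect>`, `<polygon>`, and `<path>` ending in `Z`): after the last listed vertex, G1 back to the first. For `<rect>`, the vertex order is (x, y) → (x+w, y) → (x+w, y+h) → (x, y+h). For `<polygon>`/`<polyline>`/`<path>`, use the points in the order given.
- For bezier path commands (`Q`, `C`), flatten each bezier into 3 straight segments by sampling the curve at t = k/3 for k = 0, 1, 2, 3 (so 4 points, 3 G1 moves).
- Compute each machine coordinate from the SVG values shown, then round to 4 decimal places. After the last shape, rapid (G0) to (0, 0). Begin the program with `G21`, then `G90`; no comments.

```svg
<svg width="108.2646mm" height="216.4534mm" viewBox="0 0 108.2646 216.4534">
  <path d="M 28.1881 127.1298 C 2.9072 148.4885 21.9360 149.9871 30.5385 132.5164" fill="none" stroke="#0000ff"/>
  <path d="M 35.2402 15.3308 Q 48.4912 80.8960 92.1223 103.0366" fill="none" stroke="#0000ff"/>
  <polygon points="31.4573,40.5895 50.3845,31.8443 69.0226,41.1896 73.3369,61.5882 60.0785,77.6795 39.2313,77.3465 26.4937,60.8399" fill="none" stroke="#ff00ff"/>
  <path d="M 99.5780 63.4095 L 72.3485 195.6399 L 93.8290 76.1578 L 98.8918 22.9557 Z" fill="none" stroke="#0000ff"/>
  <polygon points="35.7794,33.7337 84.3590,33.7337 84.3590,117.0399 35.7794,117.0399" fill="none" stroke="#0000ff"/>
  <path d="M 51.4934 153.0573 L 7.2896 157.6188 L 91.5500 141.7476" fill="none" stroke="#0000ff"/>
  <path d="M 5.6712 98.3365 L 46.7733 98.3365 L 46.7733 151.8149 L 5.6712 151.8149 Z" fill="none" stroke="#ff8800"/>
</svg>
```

Since the viewBox matches the mm dimensions, user units are millimetres directly. The only transform is the Y-flip y_m = 216.4534 − y_svg.

Shape 1 is a cubic bezier drawn with `<path>`. Its stroke #0000ff means score at S545, F2006. After flipping Y the toolpath is (28.1881,89.3236) → (15.6498,74.5519) → (20.4878,72.8224) → (30.5385,83.9370).

Shape 2 is a quadratic bezier drawn with `<path>`. Its stroke #0000ff means score at S545, F2006. After flipping Y the toolpath is (35.2402,201.1226) → (47.4498,162.2374) → (66.4105,133.0022) → (92.1223,113.4168).

Shape 3 is a regular polygon drawn with `<polygon>`. Its stroke #ff00ff means cut at S875, F909. After flipping Y the toolpath is (31.4573,175.8639) → (50.3845,184.6091) → (69.0226,175.2638) → (73.3369,154.8652) → (60.0785,138.7739) → (39.2313,139.1069) → (26.4937,155.6135) → (31.4573,175.8639), returning to the start.

Shape 4 is a closed polygon drawn with `<path>`. Its stroke #0000ff means score at S545, F2006. After flipping Y the toolpath is (99.5780,153.0439) → (72.3485,20.8135) → (93.8290,140.2956) → (98.8918,193.4977) → (99.5780,153.0439), returning to the start.

Shape 5 is a rectangle drawn with `<polygon>`. Its stroke #0000ff means score at S545, F2006. After flipping Y the toolpath is (35.7794,182.7197) → (84.3590,182.7197) → (84.3590,99.4135) → (35.7794,99.4135) → (35.7794,182.7197), returning to the start.

Shape 6 is a open polyline drawn with `<path>`. Its stroke #0000ff means score at S545, F2006. After flipping Y the toolpath is (51.4934,63.3961) → (7.2896,58.8346) → (91.5500,74.7058).

Shape 7 is a rectangle drawn with `<path>`. Its stroke #ff8800 means engrave at S222, F2873. After flipping Y the toolpath is (5.6712,118.1169) → (46.7733,118.1169) → (46.7733,64.6385) → (5.6712,64.6385) → (5.6712,118.1169), returning to the start.

G21
G90
G0 X28.1881 Y89.3236
M3 S545
G1 X15.6498 Y74.5519 F2006
G1 X20.4878 Y72.8224
G1 X30.5385 Y83.9370
M5
G0 X35.2402 Y201.1226
M3 S545
G1 X47.4498 Y162.2374 F2006
G1 X66.4105 Y133.0022
G1 X92.1223 Y113.4168
M5
G0 X31.4573 Y175.8639
M3 S875
G1 X50.3845 Y184.6091 F909
G1 X69.0226 Y175.2638
G1 X73.3369 Y154.8652
G1 X60.0785 Y138.7739
G1 X39.2313 Y139.1069
G1 X26.4937 Y155.6135
G1 X31.4573 Y175.8639
M5
G0 X99.5780 Y153.0439
M3 S545
G1 X72.3485 Y20.8135 F2006
G1 X93.8290 Y140.2956
G1 X98.8918 Y193.4977
G1 X99.5780 Y153.0439
M5
G0 X35.7794 Y182.7197
M3 S545
G1 X84.3590 Y182.7197 F2006
G1 X84.3590 Y99.4135
G1 X35.7794 Y99.4135
G1 X35.7794 Y182.7197
M5
G0 X51.4934 Y63.3961
M3 S545
G1 X7.2896 Y58.8346 F2006
G1 X91.5500 Y74.7058
M5
G0 X5.6712 Y118.1169
M3 S222
G1 X46.7733 Y118.1169 F2873
G1 X46.7733 Y64.6385
G1 X5.6712 Y64.6385
G1 X5.6712 Y118.1169
M5
G0 X0.0000 Y0.0000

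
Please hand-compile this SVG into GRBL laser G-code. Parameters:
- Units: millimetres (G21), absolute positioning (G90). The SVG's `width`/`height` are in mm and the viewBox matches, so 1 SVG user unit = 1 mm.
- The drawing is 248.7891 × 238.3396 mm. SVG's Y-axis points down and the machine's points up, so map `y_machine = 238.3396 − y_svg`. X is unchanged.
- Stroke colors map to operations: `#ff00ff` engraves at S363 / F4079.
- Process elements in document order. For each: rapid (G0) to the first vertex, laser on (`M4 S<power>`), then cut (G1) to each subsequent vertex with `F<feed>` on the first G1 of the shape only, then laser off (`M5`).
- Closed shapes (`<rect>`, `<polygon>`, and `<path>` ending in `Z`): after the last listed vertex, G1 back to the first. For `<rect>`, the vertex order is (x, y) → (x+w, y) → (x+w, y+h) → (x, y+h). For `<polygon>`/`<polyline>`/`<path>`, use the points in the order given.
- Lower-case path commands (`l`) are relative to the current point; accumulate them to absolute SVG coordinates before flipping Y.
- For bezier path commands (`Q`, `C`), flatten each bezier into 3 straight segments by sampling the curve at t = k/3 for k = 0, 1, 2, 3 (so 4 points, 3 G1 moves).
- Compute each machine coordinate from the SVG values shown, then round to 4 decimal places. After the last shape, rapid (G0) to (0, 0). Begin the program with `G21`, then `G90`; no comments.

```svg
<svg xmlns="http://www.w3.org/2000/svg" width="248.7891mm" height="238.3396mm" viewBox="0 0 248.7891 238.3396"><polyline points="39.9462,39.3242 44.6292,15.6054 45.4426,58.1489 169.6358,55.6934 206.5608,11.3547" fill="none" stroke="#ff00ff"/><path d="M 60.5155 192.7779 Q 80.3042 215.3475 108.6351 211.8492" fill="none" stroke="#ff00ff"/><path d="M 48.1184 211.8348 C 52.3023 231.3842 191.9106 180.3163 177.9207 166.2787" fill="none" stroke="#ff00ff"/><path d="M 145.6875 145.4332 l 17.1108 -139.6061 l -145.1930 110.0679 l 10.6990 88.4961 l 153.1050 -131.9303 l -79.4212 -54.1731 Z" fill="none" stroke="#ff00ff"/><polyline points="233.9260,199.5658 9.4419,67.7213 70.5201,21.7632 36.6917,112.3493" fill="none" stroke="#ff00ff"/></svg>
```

G21
G90
G0 X39.9462 Y199.0154
M4 S363
G1 X44.6292 Y222.7342 F4079
G1 X45.4426 Y180.1907
G1 X169.6358 Y182.6462
G1 X206.5608 Y226.9849
M5
G0 X60.5155 Y45.5617
M4 S363
G1 X74.6571 Y33.4117 F4079
G1 X90.6970 Y27.0546
G1 X108.6351 Y26.4904
M5
G0 X48.1184 Y26.5048
M4 S363
G1 X86.7392 Y26.5076 F4079
G1 X151.4157 Y49.6668
G1 X177.9207 Y72.0609
M5
G0 X145.6875 Y92.9064
M4 S363
G1 X162.7983 Y232.5125 F4079
G1 X17.6053 Y122.4446
G1 X28.3043 Y33.9485
G1 X181.4093 Y165.8788
G1 X101.9881 Y220.0519
G1 X145.6875 Y92.9064
M5
G0 X233.9260 Y38.7738
M4 S363
G1 X9.4419 Y170.6183 F4079
G1 X70.5201 Y216.5764
G1 X36.6917 Y125.9903
M5
G0 X0.0000 Y0.0000

1 u = 1 mm; y_m = 238.3396 − y.

[1] `<polyline>` open polyline, #ff00ff→engrave S363 F4079: (39.9462,199.0154) → (44.6292,222.7342) → (45.4426,180.1907) → (169.6358,182.6462) → (206.5608,226.9849)

[2] `<path>` quadratic bezier, #ff00ff→engrave S363 F4079: (60.5155,45.5617) → (74.6571,33.4117) → (90.6970,27.0546) → (108.6351,26.4904)

[3] `<path>` cubic bezier, #ff00ff→engrave S363 F4079: (48.1184,26.5048) → (86.7392,26.5076) → (151.4157,49.6668) → (177.9207,72.0609)

[4] `<path>` closed polygon, #ff00ff→engrave S363 F4079: (145.6875,92.9064) → (162.7983,232.5125) → (17.6053,122.4446) → (28.3043,33.9485) → (181.4093,165.8788) → (101.9881,220.0519) → (145.6875,92.9064) (closed)

[5] `<polyline>` open polyline, #ff00ff→engrave S363 F4079: (233.9260,38.7738) → (9.4419,170.6183) → (70.5201,216.5764) → (36.6917,125.9903)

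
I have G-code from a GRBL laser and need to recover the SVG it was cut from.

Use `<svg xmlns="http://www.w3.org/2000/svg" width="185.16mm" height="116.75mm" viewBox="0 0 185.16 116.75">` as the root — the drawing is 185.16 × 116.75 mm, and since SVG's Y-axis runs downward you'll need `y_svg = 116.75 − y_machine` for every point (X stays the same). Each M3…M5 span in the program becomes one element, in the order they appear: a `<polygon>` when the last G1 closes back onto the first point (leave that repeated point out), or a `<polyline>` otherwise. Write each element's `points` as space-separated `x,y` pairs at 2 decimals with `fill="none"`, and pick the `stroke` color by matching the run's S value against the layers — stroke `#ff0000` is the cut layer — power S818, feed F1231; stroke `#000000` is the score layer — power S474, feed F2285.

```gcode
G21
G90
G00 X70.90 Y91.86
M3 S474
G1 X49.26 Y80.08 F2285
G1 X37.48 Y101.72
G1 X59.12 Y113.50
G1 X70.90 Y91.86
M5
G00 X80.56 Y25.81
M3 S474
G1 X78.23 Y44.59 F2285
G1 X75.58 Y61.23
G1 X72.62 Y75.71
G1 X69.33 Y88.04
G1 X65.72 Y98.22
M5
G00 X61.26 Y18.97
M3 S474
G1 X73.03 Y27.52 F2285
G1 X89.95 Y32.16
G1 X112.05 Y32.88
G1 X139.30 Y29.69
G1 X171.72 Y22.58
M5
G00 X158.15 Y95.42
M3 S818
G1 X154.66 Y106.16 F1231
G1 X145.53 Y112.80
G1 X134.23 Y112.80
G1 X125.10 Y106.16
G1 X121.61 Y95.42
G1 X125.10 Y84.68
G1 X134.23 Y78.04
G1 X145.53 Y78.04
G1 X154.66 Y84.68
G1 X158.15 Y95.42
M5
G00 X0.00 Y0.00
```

<svg xmlns="http://www.w3.org/2000/svg" width="185.16mm" height="116.75mm" viewBox="0 0 185.16 116.75">
  <polygon points="70.90,24.89 49.26,36.67 37.48,15.03 59.12,3.25" fill="none" stroke="#000000"/>
  <polyline points="80.56,90.94 78.23,72.16 75.58,55.52 72.62,41.04 69.33,28.71 65.72,18.53" fill="none" stroke="#000000"/>
  <polyline points="61.26,97.78 73.03,89.23 89.95,84.59 112.05,83.87 139.30,87.06 171.72,94.17" fill="none" stroke="#000000"/>
  <polygon points="158.15,21.33 154.66,10.59 145.53,3.95 134.23,3.95 125.10,10.59 121.61,21.33 125.10,32.07 134.23,38.71 145.53,38.71 154.66,32.07" fill="none" stroke="#ff0000"/>
</svg>

Each laser-on run becomes one SVG element. Flip Y back into SVG space with y_svg = 116.75 − y_machine.

Run 1: the run's S474 means `#000000` (score). The run returns to its start, so emit a `<polygon>` with points (Y-flipped): 70.90,24.89 49.26,36.67 37.48,15.03 59.12,3.25.

Run 2: power S474 maps to stroke `#000000` (score). The run is open, so emit a `<polyline>` with points (Y-flipped): 80.56,90.94 78.23,72.16 75.58,55.52 72.62,41.04 69.33,28.71 65.72,18.53.

Run 3: S474 ⇒ score layer `#000000`. The run is open, so emit a `<polyline>` with points (Y-flipped): 61.26,97.78 73.03,89.23 89.95,84.59 112.05,83.87 139.30,87.06 171.72,94.17.

Run 4: the run's S818 means `#ff0000` (cut). The run returns to its start, so emit a `<polygon>` with points (Y-flipped): 158.15,21.33 154.66,10.59 145.53,3.95 134.23,3.95 125.10,10.59 121.61,21.33 125.10,32.07 134.23,38.71 145.53,38.71 154.66,32.07.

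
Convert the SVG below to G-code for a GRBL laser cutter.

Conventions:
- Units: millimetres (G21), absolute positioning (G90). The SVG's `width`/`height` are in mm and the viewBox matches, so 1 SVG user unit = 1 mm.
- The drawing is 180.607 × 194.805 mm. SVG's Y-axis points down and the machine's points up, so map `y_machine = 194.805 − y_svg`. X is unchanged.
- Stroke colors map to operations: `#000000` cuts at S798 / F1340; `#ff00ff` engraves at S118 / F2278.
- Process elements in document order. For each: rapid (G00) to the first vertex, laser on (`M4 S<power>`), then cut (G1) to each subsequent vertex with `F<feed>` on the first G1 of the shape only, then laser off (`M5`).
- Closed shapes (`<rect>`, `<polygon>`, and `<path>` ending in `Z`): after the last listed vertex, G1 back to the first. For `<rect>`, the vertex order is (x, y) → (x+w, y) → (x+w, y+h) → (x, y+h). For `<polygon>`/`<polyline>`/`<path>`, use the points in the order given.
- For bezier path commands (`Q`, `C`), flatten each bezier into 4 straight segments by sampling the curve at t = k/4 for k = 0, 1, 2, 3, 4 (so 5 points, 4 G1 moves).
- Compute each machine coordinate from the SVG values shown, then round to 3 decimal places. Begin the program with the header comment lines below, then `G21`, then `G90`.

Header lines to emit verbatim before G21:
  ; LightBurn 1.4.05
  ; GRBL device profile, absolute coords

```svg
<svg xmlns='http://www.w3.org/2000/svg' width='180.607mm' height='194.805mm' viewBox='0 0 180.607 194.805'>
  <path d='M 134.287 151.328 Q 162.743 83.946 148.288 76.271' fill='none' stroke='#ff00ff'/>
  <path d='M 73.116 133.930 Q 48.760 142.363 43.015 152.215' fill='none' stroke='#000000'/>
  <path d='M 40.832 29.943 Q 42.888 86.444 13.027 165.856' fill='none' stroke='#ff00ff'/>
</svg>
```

1 u = 1 mm; y_m = 194.805 − y.

[1] `<path>` quadratic bezier, #ff00ff→engrave S118 F2278: (134.287,43.477) → (145.833,73.436) → (152.015,95.932) → (152.834,110.965) → (148.288,118.534)

[2] `<path>` quadratic bezier, #000000→cut S798 F1340: (73.116,60.875) → (62.101,56.570) → (53.413,52.087) → (47.051,47.427) → (43.015,42.590)

[3] `<path>` quadratic bezier, #ff00ff→engrave S118 F2278: (40.832,164.862) → (39.865,135.180) → (34.909,102.633) → (25.963,67.223) → (13.027,28.949)

; LightBurn 1.4.05
; GRBL device profile, absolute coords
G21
G90
G00 X134.287 Y43.477
M4 S118
G1 X145.833 Y73.436 F2278
G1 X152.015 Y95.932
G1 X152.834 Y110.965
G1 X148.288 Y118.534
M5
G00 X73.116 Y60.875
M4 S798
G1 X62.101 Y56.570 F1340
G1 X53.413 Y52.087
G1 X47.051 Y47.427
G1 X43.015 Y42.590
M5
G00 X40.832 Y164.862
M4 S118
G1 X39.865 Y135.180 F2278
G1 X34.909 Y102.633
G1 X25.963 Y67.223
G1 X13.027 Y28.949
M5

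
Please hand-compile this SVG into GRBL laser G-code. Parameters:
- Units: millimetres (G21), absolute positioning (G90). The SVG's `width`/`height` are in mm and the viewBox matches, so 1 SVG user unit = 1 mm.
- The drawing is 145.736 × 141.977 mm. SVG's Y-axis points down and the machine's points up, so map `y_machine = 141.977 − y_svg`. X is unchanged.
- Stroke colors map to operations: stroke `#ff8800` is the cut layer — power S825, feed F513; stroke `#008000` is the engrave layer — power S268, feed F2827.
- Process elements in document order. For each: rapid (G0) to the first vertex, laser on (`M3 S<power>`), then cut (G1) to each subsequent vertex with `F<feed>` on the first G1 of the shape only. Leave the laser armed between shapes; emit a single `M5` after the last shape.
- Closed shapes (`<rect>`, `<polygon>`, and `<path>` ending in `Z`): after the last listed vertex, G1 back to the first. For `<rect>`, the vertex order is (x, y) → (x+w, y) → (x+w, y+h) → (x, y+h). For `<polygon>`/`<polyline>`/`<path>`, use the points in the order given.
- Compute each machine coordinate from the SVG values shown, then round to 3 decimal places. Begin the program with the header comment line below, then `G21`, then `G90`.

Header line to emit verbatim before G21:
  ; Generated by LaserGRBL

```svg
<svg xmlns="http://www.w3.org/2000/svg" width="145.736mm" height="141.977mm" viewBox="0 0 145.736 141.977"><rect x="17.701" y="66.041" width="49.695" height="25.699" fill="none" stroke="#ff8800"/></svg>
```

Since the viewBox matches the mm dimensions, user units are millimetres directly. The only transform is the Y-flip y_m = 141.977 − y_svg.

Shape 1 is a rectangle drawn with `<rect>`. Its stroke #ff8800 means cut at S825, F513. After flipping Y the toolpath is (17.701,75.936) → (67.396,75.936) → (67.396,50.237) → (17.701,50.237) → (17.701,75.936), returning to the start.

; Generated by LaserGRBL
G21
G90
G0 X17.701 Y75.936
M3 S825
G1 X67.396 Y75.936 F513
G1 X67.396 Y50.237
G1 X17.701 Y50.237
G1 X17.701 Y75.936
M5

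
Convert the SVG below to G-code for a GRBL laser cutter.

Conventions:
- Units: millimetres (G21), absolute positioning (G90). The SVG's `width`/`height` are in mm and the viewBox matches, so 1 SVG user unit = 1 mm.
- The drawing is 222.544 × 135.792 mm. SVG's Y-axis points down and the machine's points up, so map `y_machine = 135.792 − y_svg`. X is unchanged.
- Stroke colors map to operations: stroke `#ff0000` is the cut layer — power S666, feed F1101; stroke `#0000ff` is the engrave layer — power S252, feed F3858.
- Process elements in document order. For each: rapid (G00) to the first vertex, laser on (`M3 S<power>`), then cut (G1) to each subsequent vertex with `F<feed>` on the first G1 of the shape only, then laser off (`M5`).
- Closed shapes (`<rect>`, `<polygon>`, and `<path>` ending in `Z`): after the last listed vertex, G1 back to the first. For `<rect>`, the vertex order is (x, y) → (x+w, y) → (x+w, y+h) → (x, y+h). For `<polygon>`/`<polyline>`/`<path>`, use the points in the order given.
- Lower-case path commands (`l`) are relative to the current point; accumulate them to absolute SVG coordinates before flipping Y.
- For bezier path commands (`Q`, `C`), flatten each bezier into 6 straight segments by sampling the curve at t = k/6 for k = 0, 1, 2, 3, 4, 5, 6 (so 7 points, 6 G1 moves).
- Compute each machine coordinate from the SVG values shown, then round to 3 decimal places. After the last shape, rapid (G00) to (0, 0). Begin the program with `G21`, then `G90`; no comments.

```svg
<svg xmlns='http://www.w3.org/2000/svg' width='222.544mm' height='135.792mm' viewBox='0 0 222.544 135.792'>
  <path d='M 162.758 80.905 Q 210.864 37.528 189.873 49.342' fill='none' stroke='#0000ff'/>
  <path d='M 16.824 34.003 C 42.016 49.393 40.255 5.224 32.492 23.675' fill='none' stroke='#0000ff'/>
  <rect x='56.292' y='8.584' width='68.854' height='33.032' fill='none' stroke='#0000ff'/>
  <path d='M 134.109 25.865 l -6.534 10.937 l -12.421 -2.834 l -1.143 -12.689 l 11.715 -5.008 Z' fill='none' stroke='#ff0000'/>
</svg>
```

viewBox `0 0 222.544 135.792` with mm width/height → 1 unit = 1 mm. Flip: y_m = 135.792 − y_svg.

**Shape 1** — `<path>` quadratic bezier, stroke `#0000ff` → engrave (S252, F3858). Control points (SVG): P0=(162.758,80.905), P1=(210.864,37.528), P2=(189.873,49.342); sampled at t=k/6. Machine vertices: (162.758,54.887) → (176.874,67.813) → (187.151,77.673) → (193.590,84.466) → (196.190,88.194) → (194.951,88.855) → (189.873,86.450). Open path.

**Shape 2** — `<path>` cubic bezier, stroke `#0000ff` → engrave (S252, F3858). Control points (SVG): P0=(16.824,34.003), P1=(42.016,49.393), P2=(40.255,5.224), P3=(32.492,23.675); sampled at t=k/6. Machine vertices: (16.824,101.789) → (27.271,98.492) → (33.808,101.727) → (37.016,108.101) → (37.478,114.220) → (35.776,116.690) → (32.492,112.117). Open path.

**Shape 3** — `<rect>` rectangle, stroke `#0000ff` → engrave (S252, F3858). Machine vertices: (56.292,127.208) → (125.146,127.208) → (125.146,94.176) → (56.292,94.176) → (56.292,127.208). Closed: final G1 returns to the first vertex.

**Shape 4** — `<path>` regular polygon, stroke `#ff0000` → cut (S666, F1101). Machine vertices: (134.109,109.927) → (127.575,98.990) → (115.154,101.824) → (114.011,114.513) → (125.726,119.521) → (134.109,109.927). Closed: final G1 returns to the first vertex.

G21
G90
G00 X162.758 Y54.887
M3 S252
G1 X176.874 Y67.813 F3858
G1 X187.151 Y77.673
G1 X193.590 Y84.466
G1 X196.190 Y88.194
G1 X194.951 Y88.855
G1 X189.873 Y86.450
M5
G00 X16.824 Y101.789
M3 S252
G1 X27.271 Y98.492 F3858
G1 X33.808 Y101.727
G1 X37.016 Y108.101
G1 X37.478 Y114.220
G1 X35.776 Y116.690
G1 X32.492 Y112.117
M5
G00 X56.292 Y127.208
M3 S252
G1 X125.146 Y127.208 F3858
G1 X125.146 Y94.176
G1 X56.292 Y94.176
G1 X56.292 Y127.208
M5
G00 X134.109 Y109.927
M3 S666
G1 X127.575 Y98.990 F1101
G1 X115.154 Y101.824
G1 X114.011 Y114.513
G1 X125.726 Y119.521
G1 X134.109 Y109.927
M5
G00 X0.000 Y0.000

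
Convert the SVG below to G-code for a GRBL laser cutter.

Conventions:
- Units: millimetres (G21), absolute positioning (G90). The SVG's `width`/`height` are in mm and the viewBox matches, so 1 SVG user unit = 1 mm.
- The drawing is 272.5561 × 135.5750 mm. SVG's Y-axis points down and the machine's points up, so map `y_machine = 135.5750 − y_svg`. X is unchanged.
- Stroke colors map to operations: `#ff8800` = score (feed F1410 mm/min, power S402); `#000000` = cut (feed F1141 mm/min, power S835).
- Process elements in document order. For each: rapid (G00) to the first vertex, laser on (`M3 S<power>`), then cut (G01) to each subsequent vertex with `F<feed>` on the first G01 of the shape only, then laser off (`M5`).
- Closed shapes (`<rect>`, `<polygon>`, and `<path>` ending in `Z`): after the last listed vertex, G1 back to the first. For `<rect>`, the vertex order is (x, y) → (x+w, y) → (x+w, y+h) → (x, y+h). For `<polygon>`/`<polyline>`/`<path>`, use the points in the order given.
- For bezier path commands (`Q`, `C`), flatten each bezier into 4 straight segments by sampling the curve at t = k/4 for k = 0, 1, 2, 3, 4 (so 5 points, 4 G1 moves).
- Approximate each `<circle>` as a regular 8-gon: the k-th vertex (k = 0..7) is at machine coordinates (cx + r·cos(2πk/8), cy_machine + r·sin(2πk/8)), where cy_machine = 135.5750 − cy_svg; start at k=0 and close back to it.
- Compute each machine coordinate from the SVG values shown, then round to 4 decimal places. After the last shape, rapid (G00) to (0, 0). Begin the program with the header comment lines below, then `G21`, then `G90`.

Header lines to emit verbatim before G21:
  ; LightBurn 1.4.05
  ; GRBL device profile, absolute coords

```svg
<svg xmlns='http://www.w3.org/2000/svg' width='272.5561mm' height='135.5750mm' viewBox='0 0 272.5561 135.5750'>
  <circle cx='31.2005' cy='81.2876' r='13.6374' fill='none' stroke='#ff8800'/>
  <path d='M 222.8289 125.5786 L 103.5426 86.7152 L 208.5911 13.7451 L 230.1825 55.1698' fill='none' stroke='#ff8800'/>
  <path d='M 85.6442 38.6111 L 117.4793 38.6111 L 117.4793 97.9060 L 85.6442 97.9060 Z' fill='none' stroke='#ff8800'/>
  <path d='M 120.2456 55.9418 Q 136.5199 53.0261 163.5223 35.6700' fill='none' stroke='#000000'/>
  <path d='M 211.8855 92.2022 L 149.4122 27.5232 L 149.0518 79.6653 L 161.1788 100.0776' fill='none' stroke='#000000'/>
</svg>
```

; LightBurn 1.4.05
; GRBL device profile, absolute coords
G21
G90
G00 X44.8379 Y54.2874
M3 S402
G01 X40.8436 Y63.9305 F1410
G01 X31.2005 Y67.9248
G01 X21.5574 Y63.9305
G01 X17.5631 Y54.2874
G01 X21.5574 Y44.6443
G01 X31.2005 Y40.6500
G01 X40.8436 Y44.6443
G01 X44.8379 Y54.2874
M5
G00 X222.8289 Y9.9964
M3 S402
G01 X103.5426 Y48.8598 F1410
G01 X208.5911 Y121.8299
G01 X230.1825 Y80.4052
M5
G00 X85.6442 Y96.9639
M3 S402
G01 X117.4793 Y96.9639 F1410
G01 X117.4793 Y37.6690
G01 X85.6442 Y37.6690
G01 X85.6442 Y96.9639
M5
G00 X120.2456 Y79.6332
M3 S835
G01 X129.0533 Y81.9936 F1141
G01 X139.2019 Y86.1590
G01 X150.6916 Y92.1295
G01 X163.5223 Y99.9050
M5
G00 X211.8855 Y43.3728
M3 S835
G01 X149.4122 Y108.0518 F1141
G01 X149.0518 Y55.9097
G01 X161.1788 Y35.4974
M5
G00 X0.0000 Y0.0000

Since the viewBox matches the mm dimensions, user units are millimetres directly. The only transform is the Y-flip y_m = 135.5750 − y_svg.

Shape 1 is a circle drawn with `<circle>`. Its stroke #ff8800 means score at S402, F1410. After flipping Y the toolpath is (44.8379,54.2874) → (40.8436,63.9305) → (31.2005,67.9248) → (21.5574,63.9305) → (17.5631,54.2874) → (21.5574,44.6443) → (31.2005,40.6500) → (40.8436,44.6443) → (44.8379,54.2874), returning to the start.

Shape 2 is a open polyline drawn with `<path>`. Its stroke #ff8800 means score at S402, F1410. After flipping Y the toolpath is (222.8289,9.9964) → (103.5426,48.8598) → (208.5911,121.8299) → (230.1825,80.4052).

Shape 3 is a rectangle drawn with `<path>`. Its stroke #ff8800 means score at S402, F1410. After flipping Y the toolpath is (85.6442,96.9639) → (117.4793,96.9639) → (117.4793,37.6690) → (85.6442,37.6690) → (85.6442,96.9639), returning to the start.

Shape 4 is a quadratic bezier drawn with `<path>`. Its stroke #000000 means cut at S835, F1141. After flipping Y the toolpath is (120.2456,79.6332) → (129.0533,81.9936) → (139.2019,86.1590) → (150.6916,92.1295) → (163.5223,99.9050).

Shape 5 is a open polyline drawn with `<path>`. Its stroke #000000 means cut at S835, F1141. After flipping Y the toolpath is (211.8855,43.3728) → (149.4122,108.0518) → (149.0518,55.9097) → (161.1788,35.4974).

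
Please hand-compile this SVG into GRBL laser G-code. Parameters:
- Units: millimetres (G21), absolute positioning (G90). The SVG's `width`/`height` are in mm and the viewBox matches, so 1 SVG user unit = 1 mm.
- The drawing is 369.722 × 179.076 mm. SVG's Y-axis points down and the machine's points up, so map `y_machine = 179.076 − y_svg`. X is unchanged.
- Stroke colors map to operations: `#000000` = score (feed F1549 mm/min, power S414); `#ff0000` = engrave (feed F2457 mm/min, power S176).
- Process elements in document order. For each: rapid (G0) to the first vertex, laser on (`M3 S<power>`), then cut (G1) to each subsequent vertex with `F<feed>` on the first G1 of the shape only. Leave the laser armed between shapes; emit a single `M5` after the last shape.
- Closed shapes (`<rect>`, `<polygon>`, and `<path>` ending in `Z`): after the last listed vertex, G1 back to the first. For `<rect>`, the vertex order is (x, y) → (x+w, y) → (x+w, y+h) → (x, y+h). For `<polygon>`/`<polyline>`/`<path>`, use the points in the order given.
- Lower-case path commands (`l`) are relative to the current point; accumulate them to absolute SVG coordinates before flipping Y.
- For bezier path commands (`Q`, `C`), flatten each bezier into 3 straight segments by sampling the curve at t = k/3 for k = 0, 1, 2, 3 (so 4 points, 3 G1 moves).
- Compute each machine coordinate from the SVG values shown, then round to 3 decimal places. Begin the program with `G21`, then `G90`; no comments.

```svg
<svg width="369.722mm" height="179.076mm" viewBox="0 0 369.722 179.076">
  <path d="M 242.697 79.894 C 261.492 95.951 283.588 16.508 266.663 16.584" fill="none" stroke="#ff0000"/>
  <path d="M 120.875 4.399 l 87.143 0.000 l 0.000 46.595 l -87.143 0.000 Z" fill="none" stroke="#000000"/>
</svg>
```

G21
G90
G0 X242.697 Y99.182
M3 S176
G1 X261.025 Y108.476 F2457
G1 X272.148 Y142.544
G1 X266.663 Y162.492
G0 X120.875 Y174.677
M3 S414
G1 X208.018 Y174.677 F1549
G1 X208.018 Y128.082
G1 X120.875 Y128.082
G1 X120.875 Y174.677
M5

viewBox `0 0 369.722 179.076` with mm width/height → 1 unit = 1 mm. Flip: y_m = 179.076 − y_svg.

**Shape 1** — `<path>` cubic bezier, stroke `#ff0000` → engrave (S176, F2457). Control points (SVG): P0=(242.697,79.894), P1=(261.492,95.951), P2=(283.588,16.508), P3=(266.663,16.584); sampled at t=k/3. Machine vertices: (242.697,99.182) → (261.025,108.476) → (272.148,142.544) → (266.663,162.492). Open path.

**Shape 2** — `<path>` rectangle, stroke `#000000` → score (S414, F1549). Machine vertices: (120.875,174.677) → (208.018,174.677) → (208.018,128.082) → (120.875,128.082) → (120.875,174.677). Closed: final G1 returns to the first vertex.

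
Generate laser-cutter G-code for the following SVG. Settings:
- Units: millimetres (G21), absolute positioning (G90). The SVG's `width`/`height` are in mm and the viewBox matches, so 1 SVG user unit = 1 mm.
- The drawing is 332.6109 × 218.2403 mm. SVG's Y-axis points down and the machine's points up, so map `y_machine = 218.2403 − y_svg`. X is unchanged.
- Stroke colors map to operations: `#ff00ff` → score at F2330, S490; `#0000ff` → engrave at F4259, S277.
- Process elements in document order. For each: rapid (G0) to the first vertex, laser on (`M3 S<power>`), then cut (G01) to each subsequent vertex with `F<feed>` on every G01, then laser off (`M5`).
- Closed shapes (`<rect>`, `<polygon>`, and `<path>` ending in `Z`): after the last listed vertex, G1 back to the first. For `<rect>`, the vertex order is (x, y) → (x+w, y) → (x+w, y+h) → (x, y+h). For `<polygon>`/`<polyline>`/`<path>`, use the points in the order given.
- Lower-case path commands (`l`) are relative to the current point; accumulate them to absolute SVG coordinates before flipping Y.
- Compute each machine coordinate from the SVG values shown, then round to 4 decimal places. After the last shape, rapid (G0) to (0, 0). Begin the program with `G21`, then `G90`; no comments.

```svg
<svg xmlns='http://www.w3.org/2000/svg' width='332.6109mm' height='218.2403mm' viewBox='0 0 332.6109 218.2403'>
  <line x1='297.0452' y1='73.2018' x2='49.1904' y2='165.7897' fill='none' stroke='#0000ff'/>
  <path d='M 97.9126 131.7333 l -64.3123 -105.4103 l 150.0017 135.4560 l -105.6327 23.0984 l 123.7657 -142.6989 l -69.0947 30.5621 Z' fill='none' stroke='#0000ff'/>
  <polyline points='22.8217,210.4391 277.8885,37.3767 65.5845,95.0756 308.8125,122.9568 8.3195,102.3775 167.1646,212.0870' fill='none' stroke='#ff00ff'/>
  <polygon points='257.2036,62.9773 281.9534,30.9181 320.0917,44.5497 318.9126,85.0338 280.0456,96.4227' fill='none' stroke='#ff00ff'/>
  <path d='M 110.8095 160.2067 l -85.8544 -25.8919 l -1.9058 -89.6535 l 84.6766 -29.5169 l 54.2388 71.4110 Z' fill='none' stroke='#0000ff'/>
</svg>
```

G21
G90
G0 X297.0452 Y145.0385
M3 S277
G01 X49.1904 Y52.4506 F4259
M5
G0 X97.9126 Y86.5070
M3 S277
G01 X33.6003 Y191.9173 F4259
G01 X183.6020 Y56.4613 F4259
G01 X77.9693 Y33.3629 F4259
G01 X201.7350 Y176.0618 F4259
G01 X132.6403 Y145.4997 F4259
G01 X97.9126 Y86.5070 F4259
M5
G0 X22.8217 Y7.8012
M3 S490
G01 X277.8885 Y180.8636 F2330
G01 X65.5845 Y123.1647 F2330
G01 X308.8125 Y95.2835 F2330
G01 X8.3195 Y115.8628 F2330
G01 X167.1646 Y6.1533 F2330
M5
G0 X257.2036 Y155.2630
M3 S490
G01 X281.9534 Y187.3222 F2330
G01 X320.0917 Y173.6906 F2330
G01 X318.9126 Y133.2065 F2330
G01 X280.0456 Y121.8176 F2330
G01 X257.2036 Y155.2630 F2330
M5
G0 X110.8095 Y58.0336
M3 S277
G01 X24.9551 Y83.9255 F4259
G01 X23.0493 Y173.5790 F4259
G01 X107.7259 Y203.0959 F4259
G01 X161.9647 Y131.6849 F4259
G01 X110.8095 Y58.0336 F4259
M5
G0 X0.0000 Y0.0000

1 u = 1 mm; y_m = 218.2403 − y.

[1] `<line>` line segment, #0000ff→engrave S277 F4259: (297.0452,145.0385) → (49.1904,52.4506)

[2] `<path>` closed polygon, #0000ff→engrave S277 F4259: (97.9126,86.5070) → (33.6003,191.9173) → (183.6020,56.4613) → (77.9693,33.3629) → (201.7350,176.0618) → (132.6403,145.4997) → (97.9126,86.5070) (closed)

[3] `<polyline>` open polyline, #ff00ff→score S490 F2330: (22.8217,7.8012) → (277.8885,180.8636) → (65.5845,123.1647) → (308.8125,95.2835) → (8.3195,115.8628) → (167.1646,6.1533)

[4] `<polygon>` regular polygon, #ff00ff→score S490 F2330: (257.2036,155.2630) → (281.9534,187.3222) → (320.0917,173.6906) → (318.9126,133.2065) → (280.0456,121.8176) → (257.2036,155.2630) (closed)

[5] `<path>` regular polygon, #0000ff→engrave S277 F4259: (110.8095,58.0336) → (24.9551,83.9255) → (23.0493,173.5790) → (107.7259,203.0959) → (161.9647,131.6849) → (110.8095,58.0336) (closed)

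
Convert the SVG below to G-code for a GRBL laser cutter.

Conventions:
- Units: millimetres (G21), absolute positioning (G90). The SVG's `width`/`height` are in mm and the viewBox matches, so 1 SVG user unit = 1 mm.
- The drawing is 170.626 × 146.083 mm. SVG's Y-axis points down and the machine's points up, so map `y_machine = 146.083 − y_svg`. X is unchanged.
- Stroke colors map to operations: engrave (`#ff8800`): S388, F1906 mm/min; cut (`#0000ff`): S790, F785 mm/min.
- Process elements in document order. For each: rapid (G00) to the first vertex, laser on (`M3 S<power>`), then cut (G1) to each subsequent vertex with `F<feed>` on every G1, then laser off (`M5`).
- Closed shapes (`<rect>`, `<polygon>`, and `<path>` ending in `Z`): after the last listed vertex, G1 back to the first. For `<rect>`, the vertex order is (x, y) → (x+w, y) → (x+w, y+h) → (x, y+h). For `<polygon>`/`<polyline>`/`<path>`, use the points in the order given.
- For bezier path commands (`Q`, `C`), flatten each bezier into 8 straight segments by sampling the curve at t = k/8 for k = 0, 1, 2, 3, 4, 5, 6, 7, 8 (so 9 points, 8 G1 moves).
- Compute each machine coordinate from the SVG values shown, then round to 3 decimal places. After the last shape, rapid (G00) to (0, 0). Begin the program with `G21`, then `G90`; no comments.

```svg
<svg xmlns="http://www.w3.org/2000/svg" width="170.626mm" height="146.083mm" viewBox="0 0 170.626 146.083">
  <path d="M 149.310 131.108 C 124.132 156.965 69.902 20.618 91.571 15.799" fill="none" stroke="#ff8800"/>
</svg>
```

G21
G90
G00 X149.310 Y14.975
M3 S388
G1 X138.711 Y12.308 F1906
G1 X126.619 Y21.406 F1906
G1 X114.263 Y38.826 F1906
G1 X102.873 Y61.126 F1906
G1 X93.679 Y84.864 F1906
G1 X87.910 Y106.598 F1906
G1 X86.798 Y122.885 F1906
G1 X91.571 Y130.284 F1906
M5
G00 X0.000 Y0.000

Since the viewBox matches the mm dimensions, user units are millimetres directly. The only transform is the Y-flip y_m = 146.083 − y_svg.

Shape 1 is a cubic bezier drawn with `<path>`. Its stroke #ff8800 means engrave at S388, F1906. After flipping Y the toolpath is (149.310,14.975) → (138.711,12.308) → (126.619,21.406) → (114.263,38.826) → (102.873,61.126) → (93.679,84.864) → (87.910,106.598) → (86.798,122.885) → (91.571,130.284).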